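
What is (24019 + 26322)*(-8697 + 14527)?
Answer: 293488030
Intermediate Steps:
(24019 + 26322)*(-8697 + 14527) = 50341*5830 = 293488030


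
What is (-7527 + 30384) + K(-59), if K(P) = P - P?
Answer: 22857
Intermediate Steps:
K(P) = 0
(-7527 + 30384) + K(-59) = (-7527 + 30384) + 0 = 22857 + 0 = 22857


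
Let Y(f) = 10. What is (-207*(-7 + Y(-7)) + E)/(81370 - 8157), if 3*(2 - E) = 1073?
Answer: -2930/219639 ≈ -0.013340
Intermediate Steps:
E = -1067/3 (E = 2 - 1/3*1073 = 2 - 1073/3 = -1067/3 ≈ -355.67)
(-207*(-7 + Y(-7)) + E)/(81370 - 8157) = (-207*(-7 + 10) - 1067/3)/(81370 - 8157) = (-207*3 - 1067/3)/73213 = (-621 - 1067/3)*(1/73213) = -2930/3*1/73213 = -2930/219639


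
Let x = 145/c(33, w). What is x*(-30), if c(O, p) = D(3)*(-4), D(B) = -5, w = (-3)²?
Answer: -435/2 ≈ -217.50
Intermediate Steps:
w = 9
c(O, p) = 20 (c(O, p) = -5*(-4) = 20)
x = 29/4 (x = 145/20 = 145*(1/20) = 29/4 ≈ 7.2500)
x*(-30) = (29/4)*(-30) = -435/2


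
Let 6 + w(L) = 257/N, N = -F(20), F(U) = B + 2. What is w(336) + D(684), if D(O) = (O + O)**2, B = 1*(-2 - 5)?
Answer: 9357347/5 ≈ 1.8715e+6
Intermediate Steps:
B = -7 (B = 1*(-7) = -7)
F(U) = -5 (F(U) = -7 + 2 = -5)
D(O) = 4*O**2 (D(O) = (2*O)**2 = 4*O**2)
N = 5 (N = -1*(-5) = 5)
w(L) = 227/5 (w(L) = -6 + 257/5 = 227/5)
w(336) + D(684) = 227/5 + 4*684**2 = 227/5 + 4*467856 = 227/5 + 1871424 = 9357347/5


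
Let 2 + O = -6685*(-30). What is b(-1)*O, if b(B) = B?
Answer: -200548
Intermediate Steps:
O = 200548 (O = -2 - 6685*(-30) = -2 + 200550 = 200548)
b(-1)*O = -1*200548 = -200548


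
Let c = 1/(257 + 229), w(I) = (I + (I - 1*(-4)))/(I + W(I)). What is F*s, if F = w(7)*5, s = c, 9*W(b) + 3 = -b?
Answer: 5/159 ≈ 0.031447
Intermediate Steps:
W(b) = -1/3 - b/9 (W(b) = -1/3 + (-b)/9 = -1/3 - b/9)
w(I) = (4 + 2*I)/(-1/3 + 8*I/9) (w(I) = (I + (I - 1*(-4)))/(I + (-1/3 - I/9)) = (I + (I + 4))/(-1/3 + 8*I/9) = (I + (4 + I))/(-1/3 + 8*I/9) = (4 + 2*I)/(-1/3 + 8*I/9))
c = 1/486 ≈ 0.0020576
s = 1/486 ≈ 0.0020576
F = 810/53 (F = (18*(2 + 7)/(-3 + 8*7))*5 = (18*9/(-3 + 56))*5 = (18*9/53)*5 = (18*(1/53)*9)*5 = (162/53)*5 = 810/53 ≈ 15.283)
F*s = (810/53)*(1/486) = 5/159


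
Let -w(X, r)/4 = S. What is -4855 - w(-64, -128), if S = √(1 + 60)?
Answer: -4855 + 4*√61 ≈ -4823.8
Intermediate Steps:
S = √61 ≈ 7.8102
w(X, r) = -4*√61
-4855 - w(-64, -128) = -4855 - (-4)*√61 = -4855 + 4*√61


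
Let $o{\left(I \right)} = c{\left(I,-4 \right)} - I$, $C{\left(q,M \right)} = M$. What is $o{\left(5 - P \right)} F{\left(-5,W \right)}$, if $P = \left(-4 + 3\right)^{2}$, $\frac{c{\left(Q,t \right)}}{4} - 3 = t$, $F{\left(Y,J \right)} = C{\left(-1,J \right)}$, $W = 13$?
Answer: $-104$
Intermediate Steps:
$F{\left(Y,J \right)} = J$
$c{\left(Q,t \right)} = 12 + 4 t$
$P = 1$ ($P = \left(-1\right)^{2} = 1$)
$o{\left(I \right)} = -4 - I$ ($o{\left(I \right)} = \left(12 + 4 \left(-4\right)\right) - I = \left(12 - 16\right) - I = -4 - I$)
$o{\left(5 - P \right)} F{\left(-5,W \right)} = \left(-4 - \left(5 - 1\right)\right) 13 = \left(-4 - 4\right) 13 = \left(-8\right) 13 = -104$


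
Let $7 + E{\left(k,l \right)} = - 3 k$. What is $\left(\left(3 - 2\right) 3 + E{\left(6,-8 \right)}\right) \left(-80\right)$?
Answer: $1760$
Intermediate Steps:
$E{\left(k,l \right)} = -7 - 3 k$
$\left(\left(3 - 2\right) 3 + E{\left(6,-8 \right)}\right) \left(-80\right) = \left(\left(3 - 2\right) 3 - 25\right) \left(-80\right) = \left(1 \cdot 3 - 25\right) \left(-80\right) = \left(3 - 25\right) \left(-80\right) = \left(-22\right) \left(-80\right) = 1760$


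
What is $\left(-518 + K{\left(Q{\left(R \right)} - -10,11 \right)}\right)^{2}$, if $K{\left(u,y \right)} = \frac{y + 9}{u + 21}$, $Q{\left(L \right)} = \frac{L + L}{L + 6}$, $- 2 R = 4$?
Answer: $\frac{2408704}{9} \approx 2.6763 \cdot 10^{5}$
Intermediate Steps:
$R = -2$ ($R = \left(- \frac{1}{2}\right) 4 = -2$)
$Q{\left(L \right)} = \frac{2 L}{6 + L}$
$K{\left(u,y \right)} = \frac{9 + y}{21 + u}$
$\left(-518 + K{\left(Q{\left(R \right)} - -10,11 \right)}\right)^{2} = \left(-518 + \frac{9 + 11}{21 + \left(2 \left(-2\right) \frac{1}{6 - 2} - -10\right)}\right)^{2} = \left(-518 + \frac{1}{21 + \left(2 \left(-2\right) \frac{1}{4} + 10\right)} 20\right)^{2} = \left(-518 + \frac{1}{21 + \left(-1 + 10\right)} 20\right)^{2} = \left(-518 + \frac{1}{21 + 9} \cdot 20\right)^{2} = \left(-518 + \frac{1}{30} \cdot 20\right)^{2} = \left(-518 + \frac{2}{3}\right)^{2} = \left(- \frac{1552}{3}\right)^{2} = \frac{2408704}{9}$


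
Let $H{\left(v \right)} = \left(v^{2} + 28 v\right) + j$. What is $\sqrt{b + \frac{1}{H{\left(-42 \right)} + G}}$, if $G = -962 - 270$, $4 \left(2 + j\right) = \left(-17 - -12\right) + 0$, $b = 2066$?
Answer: $\frac{\sqrt{13848224430}}{2589} \approx 45.453$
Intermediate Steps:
$j = - \frac{13}{4}$ ($j = -2 + \frac{\left(-17 - -12\right) + 0}{4} = -2 + \frac{\left(-17 + 12\right) + 0}{4} = -2 + \frac{-5 + 0}{4} = -2 + \frac{1}{4} \left(-5\right) = -2 - \frac{5}{4} = - \frac{13}{4} \approx -3.25$)
$G = -1232$
$H{\left(v \right)} = - \frac{13}{4} + v^{2} + 28 v$ ($H{\left(v \right)} = \left(v^{2} + 28 v\right) - \frac{13}{4} = - \frac{13}{4} + v^{2} + 28 v$)
$\sqrt{b + \frac{1}{H{\left(-42 \right)} + G}} = \sqrt{2066 + \frac{1}{\left(- \frac{13}{4} + \left(-42\right)^{2} + 28 \left(-42\right)\right) - 1232}} = \sqrt{2066 + \frac{1}{\left(- \frac{13}{4} + 1764 - 1176\right) - 1232}} = \sqrt{2066 + \frac{1}{\frac{2339}{4} - 1232}} = \sqrt{2066 + \frac{1}{- \frac{2589}{4}}} = \sqrt{2066 - \frac{4}{2589}} = \sqrt{\frac{5348870}{2589}} = \frac{\sqrt{13848224430}}{2589}$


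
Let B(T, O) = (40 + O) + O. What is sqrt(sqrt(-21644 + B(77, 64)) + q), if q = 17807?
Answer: sqrt(17807 + 2*I*sqrt(5369)) ≈ 133.44 + 0.5491*I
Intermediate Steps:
B(T, O) = 40 + 2*O
sqrt(sqrt(-21644 + B(77, 64)) + q) = sqrt(sqrt(-21644 + (40 + 2*64)) + 17807) = sqrt(sqrt(-21644 + (40 + 128)) + 17807) = sqrt(sqrt(-21644 + 168) + 17807) = sqrt(sqrt(-21476) + 17807) = sqrt(2*I*sqrt(5369) + 17807) = sqrt(17807 + 2*I*sqrt(5369))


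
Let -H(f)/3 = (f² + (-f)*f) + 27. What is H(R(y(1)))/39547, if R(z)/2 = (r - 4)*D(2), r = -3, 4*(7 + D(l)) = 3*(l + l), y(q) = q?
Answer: -81/39547 ≈ -0.0020482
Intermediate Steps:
D(l) = -7 + 3*l/2 (D(l) = -7 + (3*(l + l))/4 = -7 + (3*(2*l))/4 = -7 + (6*l)/4 = -7 + 3*l/2)
R(z) = 56 (R(z) = 2*((-3 - 4)*(-7 + (3/2)*2)) = 2*(-7*(-7 + 3)) = 2*(-7*(-4)) = 2*28 = 56)
H(f) = -81 (H(f) = -3*((f² + (-f)*f) + 27) = -3*((f² - f²) + 27) = -3*(0 + 27) = -3*27 = -81)
H(R(y(1)))/39547 = -81/39547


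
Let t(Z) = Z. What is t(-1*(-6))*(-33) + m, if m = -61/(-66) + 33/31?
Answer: -401039/2046 ≈ -196.01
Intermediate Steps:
m = 4069/2046 (m = -61*(-1/66) + 33*(1/31) = 61/66 + 33/31 = 4069/2046 ≈ 1.9888)
t(-1*(-6))*(-33) + m = -1*(-6)*(-33) + 4069/2046 = 6*(-33) + 4069/2046 = -198 + 4069/2046 = -401039/2046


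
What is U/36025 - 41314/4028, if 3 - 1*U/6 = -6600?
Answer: -664377773/72554350 ≈ -9.1570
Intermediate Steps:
U = 39618 (U = 18 - 6*(-6600) = 18 + 39600 = 39618)
U/36025 - 41314/4028 = 39618/36025 - 41314/4028 = 39618*(1/36025) - 41314*1/4028 = 39618/36025 - 20657/2014 = -664377773/72554350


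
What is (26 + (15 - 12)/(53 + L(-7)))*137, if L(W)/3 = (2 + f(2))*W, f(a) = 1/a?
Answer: 4384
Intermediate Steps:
f(a) = 1/a
L(W) = 15*W/2 (L(W) = 3*((2 + 1/2)*W) = 3*(5*W/2) = 15*W/2)
(26 + (15 - 12)/(53 + L(-7)))*137 = (26 + (15 - 12)/(53 + (15/2)*(-7)))*137 = (26 + 3/(53 - 105/2))*137 = (26 + 3/(1/2))*137 = (26 + 3*2)*137 = (26 + 6)*137 = 32*137 = 4384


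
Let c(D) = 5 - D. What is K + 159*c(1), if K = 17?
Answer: 653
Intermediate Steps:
K + 159*c(1) = 17 + 159*(5 - 1*1) = 17 + 159*(5 - 1) = 17 + 159*4 = 17 + 636 = 653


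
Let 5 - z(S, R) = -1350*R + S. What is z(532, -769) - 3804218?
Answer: -4842895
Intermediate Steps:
z(S, R) = 5 - S + 1350*R (z(S, R) = 5 - (-1350*R + S) = 5 - (S - 1350*R) = 5 + (-S + 1350*R) = 5 - S + 1350*R)
z(532, -769) - 3804218 = (5 - 1*532 + 1350*(-769)) - 3804218 = (5 - 532 - 1038150) - 3804218 = -1038677 - 3804218 = -4842895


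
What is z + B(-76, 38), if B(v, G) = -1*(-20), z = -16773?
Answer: -16753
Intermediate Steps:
B(v, G) = 20
z + B(-76, 38) = -16773 + 20 = -16753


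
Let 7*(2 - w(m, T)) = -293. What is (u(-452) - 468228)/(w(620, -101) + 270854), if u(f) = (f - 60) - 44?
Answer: -3281488/1896285 ≈ -1.7305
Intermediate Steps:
w(m, T) = 307/7 (w(m, T) = 2 - 1/7*(-293) = 2 + 293/7 = 307/7)
u(f) = -104 + f (u(f) = (-60 + f) - 44 = -104 + f)
(u(-452) - 468228)/(w(620, -101) + 270854) = ((-104 - 452) - 468228)/(307/7 + 270854) = (-556 - 468228)/(1896285/7) = -468784*7/1896285 = -3281488/1896285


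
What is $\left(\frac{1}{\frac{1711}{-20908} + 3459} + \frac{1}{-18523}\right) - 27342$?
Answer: $- \frac{36626412352102003}{1339565966903} \approx -27342.0$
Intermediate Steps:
$\left(\frac{1}{\frac{1711}{-20908} + 3459} + \frac{1}{-18523}\right) - 27342 = \left(\frac{1}{1711 \left(- \frac{1}{20908}\right) + 3459} - \frac{1}{18523}\right) - 27342 = \left(\frac{1}{- \frac{1711}{20908} + 3459} - \frac{1}{18523}\right) - 27342 = \left(\frac{1}{\frac{72319061}{20908}} - \frac{1}{18523}\right) - 27342 = \left(\frac{20908}{72319061} - \frac{1}{18523}\right) - 27342 = \frac{314959823}{1339565966903} - 27342 = - \frac{36626412352102003}{1339565966903}$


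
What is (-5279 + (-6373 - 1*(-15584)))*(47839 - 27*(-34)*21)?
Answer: 263904044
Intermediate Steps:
(-5279 + (-6373 - 1*(-15584)))*(47839 - 27*(-34)*21) = (-5279 + (-6373 + 15584))*(47839 + 918*21) = (-5279 + 9211)*(47839 + 19278) = 3932*67117 = 263904044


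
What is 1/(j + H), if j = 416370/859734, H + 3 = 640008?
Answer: 143289/91705745840 ≈ 1.5625e-6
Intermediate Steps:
H = 640005 (H = -3 + 640008 = 640005)
j = 69395/143289 (j = 416370*(1/859734) = 69395/143289 ≈ 0.48430)
1/(j + H) = 1/(69395/143289 + 640005) = 1/(91705745840/143289) = 143289/91705745840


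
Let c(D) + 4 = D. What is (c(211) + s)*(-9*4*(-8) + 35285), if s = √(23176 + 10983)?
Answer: 7363611 + 35573*√34159 ≈ 1.3938e+7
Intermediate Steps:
c(D) = -4 + D
s = √34159 ≈ 184.82
(c(211) + s)*(-9*4*(-8) + 35285) = ((-4 + 211) + √34159)*(-9*4*(-8) + 35285) = (207 + √34159)*(-36*(-8) + 35285) = (207 + √34159)*(288 + 35285) = (207 + √34159)*35573 = 7363611 + 35573*√34159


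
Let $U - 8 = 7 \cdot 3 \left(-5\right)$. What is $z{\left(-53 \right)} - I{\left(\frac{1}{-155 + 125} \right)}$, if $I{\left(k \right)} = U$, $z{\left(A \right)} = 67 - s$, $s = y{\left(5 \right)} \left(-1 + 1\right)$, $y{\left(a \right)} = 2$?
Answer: $164$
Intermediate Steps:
$s = 0$ ($s = 2 \left(-1 + 1\right) = 2 \cdot 0 = 0$)
$U = -97$ ($U = 8 + 7 \cdot 3 \left(-5\right) = 8 + 21 \left(-5\right) = 8 - 105 = -97$)
$z{\left(A \right)} = 67$ ($z{\left(A \right)} = 67 - 0 = 67 + 0 = 67$)
$I{\left(k \right)} = -97$
$z{\left(-53 \right)} - I{\left(\frac{1}{-155 + 125} \right)} = 67 - -97 = 67 + 97 = 164$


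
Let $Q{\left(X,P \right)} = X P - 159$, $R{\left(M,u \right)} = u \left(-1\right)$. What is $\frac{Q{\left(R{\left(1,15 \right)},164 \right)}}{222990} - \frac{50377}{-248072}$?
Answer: $\frac{1763977777}{9219595880} \approx 0.19133$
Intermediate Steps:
$R{\left(M,u \right)} = - u$
$Q{\left(X,P \right)} = -159 + P X$ ($Q{\left(X,P \right)} = P X - 159 = -159 + P X$)
$\frac{Q{\left(R{\left(1,15 \right)},164 \right)}}{222990} - \frac{50377}{-248072} = \frac{-159 + 164 \left(\left(-1\right) 15\right)}{222990} - \frac{50377}{-248072} = \left(-159 + 164 \left(-15\right)\right) \frac{1}{222990} - - \frac{50377}{248072} = \left(-159 - 2460\right) \frac{1}{222990} + \frac{50377}{248072} = \left(-2619\right) \frac{1}{222990} + \frac{50377}{248072} = - \frac{873}{74330} + \frac{50377}{248072} = \frac{1763977777}{9219595880}$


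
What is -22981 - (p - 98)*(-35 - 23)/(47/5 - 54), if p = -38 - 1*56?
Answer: -5069083/223 ≈ -22731.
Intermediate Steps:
p = -94 (p = -38 - 56 = -94)
-22981 - (p - 98)*(-35 - 23)/(47/5 - 54) = -22981 - (-94 - 98)*(-35 - 23)/(47/5 - 54) = -22981 - (-192)*(-58/(47*(⅕) - 54)) = -22981 - (-192)*(-58/(47/5 - 54)) = -22981 - (-192)*(-58/(-223/5)) = -22981 - (-192)*(-58*(-5/223)) = -22981 - (-192)*290/223 = -22981 - 1*(-55680/223) = -22981 + 55680/223 = -5069083/223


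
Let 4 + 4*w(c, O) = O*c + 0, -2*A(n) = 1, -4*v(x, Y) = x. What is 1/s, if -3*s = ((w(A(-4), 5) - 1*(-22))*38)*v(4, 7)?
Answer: 12/3097 ≈ 0.0038747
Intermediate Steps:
v(x, Y) = -x/4
A(n) = -1/2 (A(n) = -1/2*1 = -1/2)
w(c, O) = -1 + O*c/4 (w(c, O) = -1 + (O*c + 0)/4 = -1 + (O*c)/4 = -1 + O*c/4)
s = 3097/12 (s = -((-1 + (1/4)*5*(-1/2)) - 1*(-22))*38*(-1/4*4)/3 = -((-1 - 5/8) + 22)*38*(-1)/3 = -(-13/8 + 22)*38*(-1)/3 = -(163/8)*38*(-1)/3 = -3097*(-1)/12 = -1/3*(-3097/4) = 3097/12 ≈ 258.08)
1/s = 1/(3097/12) = 12/3097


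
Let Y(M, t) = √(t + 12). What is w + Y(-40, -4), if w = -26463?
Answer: -26463 + 2*√2 ≈ -26460.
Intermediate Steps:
Y(M, t) = √(12 + t)
w + Y(-40, -4) = -26463 + √(12 - 4) = -26463 + √8 = -26463 + 2*√2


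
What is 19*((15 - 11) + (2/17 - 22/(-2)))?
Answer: 4883/17 ≈ 287.24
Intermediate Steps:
19*((15 - 11) + (2/17 - 22/(-2))) = 19*(4 + (2*(1/17) - 22*(-½))) = 19*(4 + (2/17 + 11)) = 19*(4 + 189/17) = 19*(257/17) = 4883/17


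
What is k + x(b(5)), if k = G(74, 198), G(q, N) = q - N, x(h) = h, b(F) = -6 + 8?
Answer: -122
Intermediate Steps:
b(F) = 2
k = -124 (k = 74 - 1*198 = 74 - 198 = -124)
k + x(b(5)) = -124 + 2 = -122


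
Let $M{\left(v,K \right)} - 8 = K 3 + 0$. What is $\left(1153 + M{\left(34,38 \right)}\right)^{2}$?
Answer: $1625625$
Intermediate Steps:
$M{\left(v,K \right)} = 8 + 3 K$ ($M{\left(v,K \right)} = 8 + \left(K 3 + 0\right) = 8 + \left(3 K + 0\right) = 8 + 3 K$)
$\left(1153 + M{\left(34,38 \right)}\right)^{2} = \left(1153 + \left(8 + 3 \cdot 38\right)\right)^{2} = \left(1153 + \left(8 + 114\right)\right)^{2} = \left(1153 + 122\right)^{2} = 1275^{2} = 1625625$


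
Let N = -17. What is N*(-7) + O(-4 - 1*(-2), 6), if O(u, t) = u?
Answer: 117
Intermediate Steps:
N*(-7) + O(-4 - 1*(-2), 6) = -17*(-7) + (-4 - 1*(-2)) = 119 + (-4 + 2) = 119 - 2 = 117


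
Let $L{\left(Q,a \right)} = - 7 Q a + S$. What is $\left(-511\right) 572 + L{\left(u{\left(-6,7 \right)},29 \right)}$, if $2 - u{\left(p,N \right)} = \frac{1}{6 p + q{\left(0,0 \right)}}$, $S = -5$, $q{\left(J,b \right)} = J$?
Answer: $- \frac{10537511}{36} \approx -2.9271 \cdot 10^{5}$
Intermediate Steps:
$u{\left(p,N \right)} = 2 - \frac{1}{6 p}$ ($u{\left(p,N \right)} = 2 - \frac{1}{6 p + 0} = 2 - \frac{1}{6 p}$)
$L{\left(Q,a \right)} = -5 - 7 Q a$ ($L{\left(Q,a \right)} = - 7 Q a - 5 = -5 - 7 Q a$)
$\left(-511\right) 572 + L{\left(u{\left(-6,7 \right)},29 \right)} = \left(-511\right) 572 - \left(5 + 7 \left(2 - \frac{1}{6 \left(-6\right)}\right) 29\right) = -292292 - \left(5 + 7 \left(2 - - \frac{1}{36}\right) 29\right) = -292292 - \left(5 + 7 \left(2 + \frac{1}{36}\right) 29\right) = -292292 - \left(5 + \frac{511}{36} \cdot 29\right) = -292292 - \frac{14999}{36} = - \frac{10537511}{36}$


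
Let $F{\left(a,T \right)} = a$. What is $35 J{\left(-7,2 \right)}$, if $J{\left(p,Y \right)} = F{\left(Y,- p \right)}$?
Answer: $70$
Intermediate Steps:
$J{\left(p,Y \right)} = Y$
$35 J{\left(-7,2 \right)} = 35 \cdot 2 = 70$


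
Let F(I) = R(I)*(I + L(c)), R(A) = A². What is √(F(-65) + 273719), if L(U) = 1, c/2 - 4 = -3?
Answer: √3319 ≈ 57.611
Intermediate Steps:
c = 2 (c = 8 + 2*(-3) = 8 - 6 = 2)
F(I) = I²*(1 + I) (F(I) = I²*(I + 1) = I²*(1 + I))
√(F(-65) + 273719) = √((-65)²*(1 - 65) + 273719) = √(4225*(-64) + 273719) = √(-270400 + 273719) = √3319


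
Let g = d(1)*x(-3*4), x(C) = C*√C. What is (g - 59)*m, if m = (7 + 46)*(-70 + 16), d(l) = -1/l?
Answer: 168858 - 68688*I*√3 ≈ 1.6886e+5 - 1.1897e+5*I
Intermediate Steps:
x(C) = C^(3/2)
m = -2862 (m = 53*(-54) = -2862)
g = 24*I*√3 (g = (-1/1)*(-3*4)^(3/2) = (-1*1)*(-12)^(3/2) = -(-24)*I*√3 = 24*I*√3 ≈ 41.569*I)
(g - 59)*m = (24*I*√3 - 59)*(-2862) = (-59 + 24*I*√3)*(-2862) = 168858 - 68688*I*√3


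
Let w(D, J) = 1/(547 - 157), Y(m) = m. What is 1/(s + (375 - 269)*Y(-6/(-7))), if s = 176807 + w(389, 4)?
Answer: 2730/482931157 ≈ 5.6530e-6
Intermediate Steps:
w(D, J) = 1/390
s = 68954731/390 (s = 176807 + 1/390 = 68954731/390 ≈ 1.7681e+5)
1/(s + (375 - 269)*Y(-6/(-7))) = 1/(68954731/390 + (375 - 269)*(-6/(-7))) = 1/(68954731/390 + 106*(-6*(-⅐))) = 1/(68954731/390 + 106*(6/7)) = 1/(68954731/390 + 636/7) = 1/(482931157/2730) = 2730/482931157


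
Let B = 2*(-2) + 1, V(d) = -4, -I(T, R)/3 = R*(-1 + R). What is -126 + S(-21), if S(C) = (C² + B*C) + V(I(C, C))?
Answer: 374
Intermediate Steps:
I(T, R) = -3*R*(-1 + R)
B = -3 (B = -4 + 1 = -3)
S(C) = -4 + C² - 3*C (S(C) = (C² - 3*C) - 4 = -4 + C² - 3*C)
-126 + S(-21) = -126 + (-4 + (-21)² - 3*(-21)) = -126 + (-4 + 441 + 63) = -126 + 500 = 374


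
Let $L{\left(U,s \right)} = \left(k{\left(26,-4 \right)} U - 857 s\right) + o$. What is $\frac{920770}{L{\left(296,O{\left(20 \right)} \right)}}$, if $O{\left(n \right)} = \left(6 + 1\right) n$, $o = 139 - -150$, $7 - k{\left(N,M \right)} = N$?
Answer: $- \frac{184154}{25063} \approx -7.3476$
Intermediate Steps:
$k{\left(N,M \right)} = 7 - N$
$o = 289$ ($o = 139 + 150 = 289$)
$O{\left(n \right)} = 7 n$
$L{\left(U,s \right)} = 289 - 857 s - 19 U$ ($L{\left(U,s \right)} = \left(\left(7 - 26\right) U - 857 s\right) + 289 = \left(- 19 U - 857 s\right) + 289 = \left(- 857 s - 19 U\right) + 289 = 289 - 857 s - 19 U$)
$\frac{920770}{L{\left(296,O{\left(20 \right)} \right)}} = \frac{920770}{289 - 857 \cdot 7 \cdot 20 - 5624} = \frac{920770}{289 - 119980 - 5624} = \frac{920770}{-125315} = 920770 \left(- \frac{1}{125315}\right) = - \frac{184154}{25063}$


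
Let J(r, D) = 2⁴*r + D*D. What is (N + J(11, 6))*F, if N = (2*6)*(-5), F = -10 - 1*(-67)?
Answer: 8664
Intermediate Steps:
J(r, D) = D² + 16*r (J(r, D) = 16*r + D² = D² + 16*r)
F = 57 (F = -10 + 67 = 57)
N = -60 (N = 12*(-5) = -60)
(N + J(11, 6))*F = (-60 + (6² + 16*11))*57 = (-60 + (36 + 176))*57 = (-60 + 212)*57 = 152*57 = 8664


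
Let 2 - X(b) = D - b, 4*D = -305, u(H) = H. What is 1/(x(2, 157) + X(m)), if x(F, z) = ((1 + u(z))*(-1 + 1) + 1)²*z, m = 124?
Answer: 4/1437 ≈ 0.0027836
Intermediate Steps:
D = -305/4 (D = (¼)*(-305) = -305/4 ≈ -76.250)
X(b) = 313/4 + b (X(b) = 2 - (-305/4 - b) = 2 + (305/4 + b) = 313/4 + b)
x(F, z) = z (x(F, z) = ((1 + z)*(-1 + 1) + 1)²*z = ((1 + z)*0 + 1)²*z = (0 + 1)²*z = 1²*z = 1*z = z)
1/(x(2, 157) + X(m)) = 1/(157 + (313/4 + 124)) = 1/(157 + 809/4) = 1/(1437/4) = 4/1437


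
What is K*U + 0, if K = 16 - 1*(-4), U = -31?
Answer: -620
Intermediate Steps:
K = 20 (K = 16 + 4 = 20)
K*U + 0 = 20*(-31) + 0 = -620 + 0 = -620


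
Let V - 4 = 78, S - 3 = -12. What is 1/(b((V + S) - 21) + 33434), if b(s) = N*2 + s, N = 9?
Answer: 1/33504 ≈ 2.9847e-5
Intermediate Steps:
S = -9 (S = 3 - 12 = -9)
V = 82 (V = 4 + 78 = 82)
b(s) = 18 + s (b(s) = 9*2 + s = 18 + s)
1/(b((V + S) - 21) + 33434) = 1/((18 + ((82 - 9) - 21)) + 33434) = 1/((18 + (73 - 21)) + 33434) = 1/((18 + 52) + 33434) = 1/(70 + 33434) = 1/33504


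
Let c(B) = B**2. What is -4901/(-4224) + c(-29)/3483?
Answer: 6874189/4904064 ≈ 1.4017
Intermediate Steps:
-4901/(-4224) + c(-29)/3483 = -4901/(-4224) + (-29)**2/3483 = -4901*(-1/4224) + 841*(1/3483) = 4901/4224 + 841/3483 = 6874189/4904064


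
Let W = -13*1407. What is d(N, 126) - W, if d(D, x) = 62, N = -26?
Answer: 18353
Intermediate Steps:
W = -18291
d(N, 126) - W = 62 - 1*(-18291) = 62 + 18291 = 18353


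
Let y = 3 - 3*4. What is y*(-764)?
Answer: 6876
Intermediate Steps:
y = -9 (y = 3 - 12 = -9)
y*(-764) = -9*(-764) = 6876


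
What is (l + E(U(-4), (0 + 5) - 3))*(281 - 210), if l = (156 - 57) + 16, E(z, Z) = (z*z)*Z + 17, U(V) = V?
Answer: 11644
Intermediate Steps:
E(z, Z) = 17 + Z*z² (E(z, Z) = z²*Z + 17 = Z*z² + 17 = 17 + Z*z²)
l = 115 (l = 99 + 16 = 115)
(l + E(U(-4), (0 + 5) - 3))*(281 - 210) = (115 + (17 + ((0 + 5) - 3)*(-4)²))*(281 - 210) = (115 + (17 + (5 - 3)*16))*71 = (115 + (17 + 2*16))*71 = (115 + (17 + 32))*71 = (115 + 49)*71 = 164*71 = 11644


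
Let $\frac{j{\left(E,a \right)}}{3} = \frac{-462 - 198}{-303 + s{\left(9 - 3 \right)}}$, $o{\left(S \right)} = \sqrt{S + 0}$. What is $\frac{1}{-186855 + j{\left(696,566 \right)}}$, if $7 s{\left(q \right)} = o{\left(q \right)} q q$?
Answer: $- \frac{2071879463}{387127474600725} - \frac{1232 \sqrt{6}}{387127474600725} \approx -5.3519 \cdot 10^{-6}$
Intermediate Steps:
$o{\left(S \right)} = \sqrt{S}$
$s{\left(q \right)} = \frac{q^{\frac{5}{2}}}{7}$ ($s{\left(q \right)} = \frac{\sqrt{q} q q}{7} = \frac{q^{\frac{3}{2}} q}{7} = \frac{q^{\frac{5}{2}}}{7}$)
$j{\left(E,a \right)} = - \frac{1980}{-303 + \frac{36 \sqrt{6}}{7}}$ ($j{\left(E,a \right)} = 3 \frac{-462 - 198}{-303 + \frac{\left(9 - 3\right)^{\frac{5}{2}}}{7}} = 3 \left(- \frac{660}{-303 + \frac{6^{\frac{5}{2}}}{7}}\right) = 3 \left(- \frac{660}{-303 + \frac{36 \sqrt{6}}{7}}\right) = - \frac{1980}{-303 + \frac{36 \sqrt{6}}{7}}$)
$\frac{1}{-186855 + j{\left(696,566 \right)}} = \frac{1}{-186855 + \left(\frac{653268}{99797} + \frac{11088 \sqrt{6}}{99797}\right)} = \frac{1}{- \frac{18646915167}{99797} + \frac{11088 \sqrt{6}}{99797}}$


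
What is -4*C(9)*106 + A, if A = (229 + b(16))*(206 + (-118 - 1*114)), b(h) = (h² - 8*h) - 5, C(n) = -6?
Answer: -6608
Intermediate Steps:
b(h) = -5 + h² - 8*h
A = -9152 (A = (229 + (-5 + 16² - 8*16))*(206 + (-118 - 1*114)) = (229 + (-5 + 256 - 128))*(206 + (-118 - 114)) = (229 + 123)*(206 - 232) = 352*(-26) = -9152)
-4*C(9)*106 + A = -4*(-6)*106 - 9152 = 24*106 - 9152 = 2544 - 9152 = -6608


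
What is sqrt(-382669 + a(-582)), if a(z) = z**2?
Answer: I*sqrt(43945) ≈ 209.63*I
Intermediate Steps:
sqrt(-382669 + a(-582)) = sqrt(-382669 + (-582)**2) = sqrt(-382669 + 338724) = sqrt(-43945) = I*sqrt(43945)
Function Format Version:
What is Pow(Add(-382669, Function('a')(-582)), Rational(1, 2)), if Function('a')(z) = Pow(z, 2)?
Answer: Mul(I, Pow(43945, Rational(1, 2))) ≈ Mul(209.63, I)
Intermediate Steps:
Pow(Add(-382669, Function('a')(-582)), Rational(1, 2)) = Pow(Add(-382669, Pow(-582, 2)), Rational(1, 2)) = Pow(Add(-382669, 338724), Rational(1, 2)) = Pow(-43945, Rational(1, 2)) = Mul(I, Pow(43945, Rational(1, 2)))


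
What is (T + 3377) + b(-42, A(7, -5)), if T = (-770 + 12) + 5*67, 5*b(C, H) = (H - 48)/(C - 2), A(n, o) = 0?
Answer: 162482/55 ≈ 2954.2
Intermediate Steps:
b(C, H) = (-48 + H)/(5*(-2 + C)) (b(C, H) = ((H - 48)/(C - 2))/5 = ((-48 + H)/(-2 + C))/5 = (-48 + H)/(5*(-2 + C)))
T = -423 (T = -758 + 335 = -423)
(T + 3377) + b(-42, A(7, -5)) = (-423 + 3377) + (-48 + 0)/(5*(-2 - 42)) = 2954 + (⅕)*(-48)/(-44) = 2954 + (⅕)*(-1/44)*(-48) = 2954 + 12/55 = 162482/55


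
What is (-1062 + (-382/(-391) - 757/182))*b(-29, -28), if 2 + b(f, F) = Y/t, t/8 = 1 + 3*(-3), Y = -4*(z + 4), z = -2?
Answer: 1137007605/569296 ≈ 1997.2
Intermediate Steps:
Y = -8 (Y = -4*(-2 + 4) = -4*2 = -8)
t = -64 (t = 8*(1 + 3*(-3)) = 8*(1 - 9) = 8*(-8) = -64)
b(f, F) = -15/8 (b(f, F) = -2 - 8/(-64) = -2 - 8*(-1/64) = -2 + 1/8 = -15/8)
(-1062 + (-382/(-391) - 757/182))*b(-29, -28) = (-1062 + (-382/(-391) - 757/182))*(-15/8) = (-1062 + (-382*(-1/391) - 757*1/182))*(-15/8) = (-1062 + (382/391 - 757/182))*(-15/8) = (-1062 - 226463/71162)*(-15/8) = -75800507/71162*(-15/8) = 1137007605/569296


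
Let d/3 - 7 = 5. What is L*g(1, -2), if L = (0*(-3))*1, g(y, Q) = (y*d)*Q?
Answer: 0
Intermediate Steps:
d = 36 (d = 21 + 3*5 = 21 + 15 = 36)
g(y, Q) = 36*Q*y (g(y, Q) = (y*36)*Q = (36*y)*Q = 36*Q*y)
L = 0 (L = 0*1 = 0)
L*g(1, -2) = 0*(36*(-2)*1) = 0*(-72) = 0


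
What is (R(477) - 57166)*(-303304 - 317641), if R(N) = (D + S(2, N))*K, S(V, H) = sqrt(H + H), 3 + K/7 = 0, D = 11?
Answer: 35640380165 + 39119535*sqrt(106) ≈ 3.6043e+10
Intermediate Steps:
K = -21 (K = -21 + 7*0 = -21 + 0 = -21)
S(V, H) = sqrt(2)*sqrt(H) (S(V, H) = sqrt(2*H) = sqrt(2)*sqrt(H))
R(N) = -231 - 21*sqrt(2)*sqrt(N) (R(N) = (11 + sqrt(2)*sqrt(N))*(-21) = -231 - 21*sqrt(2)*sqrt(N))
(R(477) - 57166)*(-303304 - 317641) = ((-231 - 21*sqrt(2)*sqrt(477)) - 57166)*(-303304 - 317641) = ((-231 - 21*sqrt(2)*3*sqrt(53)) - 57166)*(-620945) = ((-231 - 63*sqrt(106)) - 57166)*(-620945) = (-57397 - 63*sqrt(106))*(-620945) = 35640380165 + 39119535*sqrt(106)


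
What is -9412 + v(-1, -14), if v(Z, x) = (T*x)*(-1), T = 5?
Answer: -9342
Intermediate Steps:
v(Z, x) = -5*x (v(Z, x) = (5*x)*(-1) = -5*x)
-9412 + v(-1, -14) = -9412 - 5*(-14) = -9412 + 70 = -9342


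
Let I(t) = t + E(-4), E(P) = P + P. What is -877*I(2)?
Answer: 5262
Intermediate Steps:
E(P) = 2*P
I(t) = -8 + t (I(t) = t + 2*(-4) = t - 8 = -8 + t)
-877*I(2) = -877*(-8 + 2) = -877*(-6) = 5262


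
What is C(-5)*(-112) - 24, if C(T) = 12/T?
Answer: 1224/5 ≈ 244.80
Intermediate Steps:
C(-5)*(-112) - 24 = (12/(-5))*(-112) - 24 = (12*(-⅕))*(-112) - 24 = -12/5*(-112) - 24 = 1344/5 - 24 = 1224/5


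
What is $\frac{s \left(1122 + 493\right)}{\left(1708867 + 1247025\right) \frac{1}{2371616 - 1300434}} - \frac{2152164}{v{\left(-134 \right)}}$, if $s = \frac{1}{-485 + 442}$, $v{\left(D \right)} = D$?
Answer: $\frac{4019344890673}{250468378} \approx 16047.0$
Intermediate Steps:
$s = - \frac{1}{43}$ ($s = \frac{1}{-43} = - \frac{1}{43} \approx -0.023256$)
$\frac{s \left(1122 + 493\right)}{\left(1708867 + 1247025\right) \frac{1}{2371616 - 1300434}} - \frac{2152164}{v{\left(-134 \right)}} = \frac{\left(- \frac{1}{43}\right) \left(1122 + 493\right)}{\left(1708867 + 1247025\right) \frac{1}{2371616 - 1300434}} - \frac{2152164}{-134} = \frac{\left(- \frac{1}{43}\right) 1615}{2955892 \cdot \frac{1}{1071182}} - - \frac{1076082}{67} = - \frac{1615}{43 \cdot 2955892 \cdot \frac{1}{1071182}} + \frac{1076082}{67} = - \frac{1615}{43 \cdot \frac{1477946}{535591}} + \frac{1076082}{67} = \left(- \frac{1615}{43}\right) \frac{535591}{1477946} + \frac{1076082}{67} = - \frac{50881145}{3738334} + \frac{1076082}{67} = \frac{4019344890673}{250468378}$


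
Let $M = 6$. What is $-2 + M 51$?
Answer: $304$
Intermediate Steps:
$-2 + M 51 = -2 + 6 \cdot 51 = -2 + 306 = 304$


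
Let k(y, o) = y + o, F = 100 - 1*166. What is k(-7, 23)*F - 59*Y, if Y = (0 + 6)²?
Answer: -3180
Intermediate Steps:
F = -66 (F = 100 - 166 = -66)
k(y, o) = o + y
Y = 36 (Y = 6² = 36)
k(-7, 23)*F - 59*Y = (23 - 7)*(-66) - 59*36 = 16*(-66) - 2124 = -1056 - 2124 = -3180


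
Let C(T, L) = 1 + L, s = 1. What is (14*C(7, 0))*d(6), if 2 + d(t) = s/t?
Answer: -77/3 ≈ -25.667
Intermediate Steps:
d(t) = -2 + 1/t
(14*C(7, 0))*d(6) = (14*(1 + 0))*(-2 + 1/6) = (14*1)*(-2 + ⅙) = 14*(-11/6) = -77/3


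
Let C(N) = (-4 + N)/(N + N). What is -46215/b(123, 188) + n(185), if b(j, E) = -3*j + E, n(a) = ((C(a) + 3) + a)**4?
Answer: 4281848963278125191541/3392231410000 ≈ 1.2623e+9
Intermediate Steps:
C(N) = (-4 + N)/(2*N) (C(N) = (-4 + N)/((2*N)) = (-4 + N)*(1/(2*N)) = (-4 + N)/(2*N))
n(a) = (3 + a + (-4 + a)/(2*a))**4 (n(a) = (((-4 + a)/(2*a) + 3) + a)**4 = ((3 + (-4 + a)/(2*a)) + a)**4 = (3 + a + (-4 + a)/(2*a))**4)
b(j, E) = E - 3*j
-46215/b(123, 188) + n(185) = -46215/(188 - 3*123) + (1/16)*(-4 + 185 + 2*185*(3 + 185))**4/185**4 = -46215/(188 - 369) + (1/16)*(1/1171350625)*(-4 + 185 + 2*185*188)**4 = -46215/(-181) + (1/16)*(1/1171350625)*(-4 + 185 + 69560)**4 = -46215*(-1/181) + (1/16)*(1/1171350625)*69741**4 = 46215/181 + (1/16)*(1/1171350625)*23656619321185740561 = 46215/181 + 23656619321185740561/18741610000 = 4281848963278125191541/3392231410000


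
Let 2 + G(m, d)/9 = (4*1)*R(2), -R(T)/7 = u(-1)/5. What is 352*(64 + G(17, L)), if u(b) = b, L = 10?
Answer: 169664/5 ≈ 33933.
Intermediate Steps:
R(T) = 7/5 (R(T) = -(-7)/5 = -7*(-⅕) = 7/5)
G(m, d) = 162/5 (G(m, d) = -18 + 9*((4*1)*(7/5)) = -18 + 9*(4*(7/5)) = -18 + 9*(28/5) = -18 + 252/5 = 162/5)
352*(64 + G(17, L)) = 352*(64 + 162/5) = 352*(482/5) = 169664/5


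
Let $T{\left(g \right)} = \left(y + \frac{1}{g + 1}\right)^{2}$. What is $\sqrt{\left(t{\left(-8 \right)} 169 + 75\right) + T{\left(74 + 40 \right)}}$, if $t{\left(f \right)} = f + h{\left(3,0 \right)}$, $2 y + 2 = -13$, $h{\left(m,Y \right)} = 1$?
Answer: $\frac{3 i \sqrt{6182719}}{230} \approx 32.433 i$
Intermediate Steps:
$y = - \frac{15}{2}$ ($y = -1 + \frac{1}{2} \left(-13\right) = -1 - \frac{13}{2} = - \frac{15}{2} \approx -7.5$)
$t{\left(f \right)} = 1 + f$ ($t{\left(f \right)} = f + 1 = 1 + f$)
$T{\left(g \right)} = \left(- \frac{15}{2} + \frac{1}{1 + g}\right)^{2}$ ($T{\left(g \right)} = \left(- \frac{15}{2} + \frac{1}{g + 1}\right)^{2} = \left(- \frac{15}{2} + \frac{1}{1 + g}\right)^{2}$)
$\sqrt{\left(t{\left(-8 \right)} 169 + 75\right) + T{\left(74 + 40 \right)}} = \sqrt{\left(\left(1 - 8\right) 169 + 75\right) + \frac{\left(13 + 15 \left(74 + 40\right)\right)^{2}}{4 \left(1 + \left(74 + 40\right)\right)^{2}}} = \sqrt{\left(\left(-7\right) 169 + 75\right) + \frac{\left(13 + 15 \cdot 114\right)^{2}}{4 \left(1 + 114\right)^{2}}} = \sqrt{\left(-1183 + 75\right) + \frac{\left(13 + 1710\right)^{2}}{4 \cdot 13225}} = \sqrt{-1108 + \frac{1}{4} \cdot \frac{1}{13225} \cdot 1723^{2}} = \sqrt{-1108 + \frac{1}{4} \cdot \frac{1}{13225} \cdot 2968729} = \sqrt{-1108 + \frac{2968729}{52900}} = \sqrt{- \frac{55644471}{52900}} = \frac{3 i \sqrt{6182719}}{230}$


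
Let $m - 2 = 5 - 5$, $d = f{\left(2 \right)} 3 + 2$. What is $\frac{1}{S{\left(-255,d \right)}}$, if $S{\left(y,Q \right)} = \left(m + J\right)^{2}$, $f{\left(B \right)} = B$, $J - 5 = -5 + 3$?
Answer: $\frac{1}{25} \approx 0.04$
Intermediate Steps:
$J = 3$ ($J = 5 + \left(-5 + 3\right) = 5 - 2 = 3$)
$d = 8$ ($d = 2 \cdot 3 + 2 = 6 + 2 = 8$)
$m = 2$ ($m = 2 + \left(5 - 5\right) = 2 + 0 = 2$)
$S{\left(y,Q \right)} = 25$ ($S{\left(y,Q \right)} = \left(2 + 3\right)^{2} = 5^{2} = 25$)
$\frac{1}{S{\left(-255,d \right)}} = \frac{1}{25}$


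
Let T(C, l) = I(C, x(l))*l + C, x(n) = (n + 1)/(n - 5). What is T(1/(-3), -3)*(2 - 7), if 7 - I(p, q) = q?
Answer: 1235/12 ≈ 102.92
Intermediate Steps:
x(n) = (1 + n)/(-5 + n)
I(p, q) = 7 - q
T(C, l) = C + l*(7 - (1 + l)/(-5 + l)) (T(C, l) = (7 - (1 + l)/(-5 + l))*l + C = l*(7 - (1 + l)/(-5 + l)) + C = C + l*(7 - (1 + l)/(-5 + l)))
T(1/(-3), -3)*(2 - 7) = (((-5 - 3)/(-3) + 6*(-3)*(-6 - 3))/(-5 - 3))*(2 - 7) = ((-1/3*(-8) + 6*(-3)*(-9))/(-8))*(-5) = -(8/3 + 162)/8*(-5) = -1/8*494/3*(-5) = -247/12*(-5) = 1235/12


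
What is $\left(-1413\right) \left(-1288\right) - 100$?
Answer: $1819844$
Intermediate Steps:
$\left(-1413\right) \left(-1288\right) - 100 = 1819944 + \left(-114 + 14\right) = 1819944 - 100 = 1819844$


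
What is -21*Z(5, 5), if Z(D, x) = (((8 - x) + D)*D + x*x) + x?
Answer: -1470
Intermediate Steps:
Z(D, x) = x + x**2 + D*(8 + D - x) (Z(D, x) = ((8 + D - x)*D + x**2) + x = (D*(8 + D - x) + x**2) + x = (x**2 + D*(8 + D - x)) + x = x + x**2 + D*(8 + D - x))
-21*Z(5, 5) = -21*(5 + 5**2 + 5**2 + 8*5 - 1*5*5) = -21*(5 + 25 + 25 + 40 - 25) = -21*70 = -1470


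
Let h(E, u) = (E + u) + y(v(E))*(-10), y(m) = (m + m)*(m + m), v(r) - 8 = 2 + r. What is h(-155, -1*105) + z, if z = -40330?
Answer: -881590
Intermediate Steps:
v(r) = 10 + r (v(r) = 8 + (2 + r) = 10 + r)
y(m) = 4*m**2 (y(m) = (2*m)*(2*m) = 4*m**2)
h(E, u) = E + u - 40*(10 + E)**2 (h(E, u) = (E + u) + (4*(10 + E)**2)*(-10) = (E + u) - 40*(10 + E)**2 = E + u - 40*(10 + E)**2)
h(-155, -1*105) + z = (-155 - 1*105 - 40*(10 - 155)**2) - 40330 = (-155 - 105 - 40*(-145)**2) - 40330 = (-155 - 105 - 40*21025) - 40330 = (-155 - 105 - 841000) - 40330 = -841260 - 40330 = -881590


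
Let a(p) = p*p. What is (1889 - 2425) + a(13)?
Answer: -367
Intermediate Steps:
a(p) = p²
(1889 - 2425) + a(13) = (1889 - 2425) + 13² = -536 + 169 = -367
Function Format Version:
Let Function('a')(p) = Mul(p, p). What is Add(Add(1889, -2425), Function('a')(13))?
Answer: -367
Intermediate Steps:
Function('a')(p) = Pow(p, 2)
Add(Add(1889, -2425), Function('a')(13)) = Add(Add(1889, -2425), Pow(13, 2)) = Add(-536, 169) = -367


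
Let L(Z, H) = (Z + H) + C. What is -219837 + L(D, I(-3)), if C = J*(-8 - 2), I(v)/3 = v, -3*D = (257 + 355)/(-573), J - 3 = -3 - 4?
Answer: -41982878/191 ≈ -2.1981e+5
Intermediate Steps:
J = -4 (J = 3 + (-3 - 4) = 3 - 7 = -4)
D = 68/191 (D = -(257 + 355)/(3*(-573)) = -204*(-1)/573 = -⅓*(-204/191) = 68/191 ≈ 0.35602)
I(v) = 3*v
C = 40 (C = -4*(-8 - 2) = -4*(-10) = 40)
L(Z, H) = 40 + H + Z (L(Z, H) = (Z + H) + 40 = (H + Z) + 40 = 40 + H + Z)
-219837 + L(D, I(-3)) = -219837 + (40 + 3*(-3) + 68/191) = -219837 + (40 - 9 + 68/191) = -219837 + 5989/191 = -41982878/191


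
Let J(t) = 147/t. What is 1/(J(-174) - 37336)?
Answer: -58/2165537 ≈ -2.6783e-5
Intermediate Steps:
1/(J(-174) - 37336) = 1/(147/(-174) - 37336) = 1/(147*(-1/174) - 37336) = 1/(-49/58 - 37336) = 1/(-2165537/58) = -58/2165537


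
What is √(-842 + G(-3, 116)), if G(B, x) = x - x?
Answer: I*√842 ≈ 29.017*I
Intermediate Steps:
G(B, x) = 0
√(-842 + G(-3, 116)) = √(-842 + 0) = √(-842) = I*√842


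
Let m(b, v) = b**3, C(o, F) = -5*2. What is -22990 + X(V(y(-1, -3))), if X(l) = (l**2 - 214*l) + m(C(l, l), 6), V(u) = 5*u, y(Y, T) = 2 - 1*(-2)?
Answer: -27870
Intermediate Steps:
y(Y, T) = 4 (y(Y, T) = 2 + 2 = 4)
C(o, F) = -10
X(l) = -1000 + l**2 - 214*l (X(l) = (l**2 - 214*l) + (-10)**3 = (l**2 - 214*l) - 1000 = -1000 + l**2 - 214*l)
-22990 + X(V(y(-1, -3))) = -22990 + (-1000 + (5*4)**2 - 1070*4) = -22990 + (-1000 + 20**2 - 214*20) = -22990 + (-1000 + 400 - 4280) = -22990 - 4880 = -27870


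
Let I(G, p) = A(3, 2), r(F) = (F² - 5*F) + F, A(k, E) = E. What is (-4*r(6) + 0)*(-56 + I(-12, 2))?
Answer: 2592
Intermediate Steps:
r(F) = F² - 4*F
I(G, p) = 2
(-4*r(6) + 0)*(-56 + I(-12, 2)) = (-24*(-4 + 6) + 0)*(-56 + 2) = (-24*2 + 0)*(-54) = (-4*12 + 0)*(-54) = (-48 + 0)*(-54) = -48*(-54) = 2592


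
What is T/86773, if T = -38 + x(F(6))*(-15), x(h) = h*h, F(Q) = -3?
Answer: -173/86773 ≈ -0.0019937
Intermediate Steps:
x(h) = h²
T = -173 (T = -38 + (-3)²*(-15) = -38 + 9*(-15) = -38 - 135 = -173)
T/86773 = -173/86773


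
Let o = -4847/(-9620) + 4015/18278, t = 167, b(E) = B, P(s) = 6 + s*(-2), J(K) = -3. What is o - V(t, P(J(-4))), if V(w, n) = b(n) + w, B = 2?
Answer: -30757577/182780 ≈ -168.28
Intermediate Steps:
P(s) = 6 - 2*s
b(E) = 2
o = 132243/182780 (o = -4847*(-1/9620) + 4015*(1/18278) = 131/260 + 4015/18278 = 132243/182780 ≈ 0.72351)
V(w, n) = 2 + w
o - V(t, P(J(-4))) = 132243/182780 - (2 + 167) = 132243/182780 - 1*169 = 132243/182780 - 169 = -30757577/182780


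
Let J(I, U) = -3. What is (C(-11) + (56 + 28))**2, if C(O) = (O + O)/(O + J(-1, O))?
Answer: 358801/49 ≈ 7322.5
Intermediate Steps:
C(O) = 2*O/(-3 + O) (C(O) = (O + O)/(O - 3) = (2*O)/(-3 + O) = 2*O/(-3 + O))
(C(-11) + (56 + 28))**2 = (2*(-11)/(-3 - 11) + (56 + 28))**2 = (2*(-11)/(-14) + 84)**2 = (2*(-11)*(-1/14) + 84)**2 = (11/7 + 84)**2 = (599/7)**2 = 358801/49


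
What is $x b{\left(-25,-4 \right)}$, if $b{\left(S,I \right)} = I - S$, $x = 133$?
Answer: $2793$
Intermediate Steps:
$x b{\left(-25,-4 \right)} = 133 \left(-4 - -25\right) = 133 \left(-4 + 25\right) = 133 \cdot 21 = 2793$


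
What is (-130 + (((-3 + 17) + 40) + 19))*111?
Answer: -6327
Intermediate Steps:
(-130 + (((-3 + 17) + 40) + 19))*111 = (-130 + ((14 + 40) + 19))*111 = (-130 + (54 + 19))*111 = (-130 + 73)*111 = -57*111 = -6327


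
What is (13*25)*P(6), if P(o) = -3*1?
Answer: -975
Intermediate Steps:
P(o) = -3
(13*25)*P(6) = (13*25)*(-3) = 325*(-3) = -975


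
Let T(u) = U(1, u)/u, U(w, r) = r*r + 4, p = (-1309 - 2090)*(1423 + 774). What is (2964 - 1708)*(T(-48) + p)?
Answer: -28138109282/3 ≈ -9.3794e+9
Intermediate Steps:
p = -7467603 (p = -3399*2197 = -7467603)
U(w, r) = 4 + r² (U(w, r) = r² + 4 = 4 + r²)
T(u) = (4 + u²)/u
(2964 - 1708)*(T(-48) + p) = (2964 - 1708)*((-48 + 4/(-48)) - 7467603) = 1256*((-48 + 4*(-1/48)) - 7467603) = 1256*((-48 - 1/12) - 7467603) = 1256*(-577/12 - 7467603) = 1256*(-89611813/12) = -28138109282/3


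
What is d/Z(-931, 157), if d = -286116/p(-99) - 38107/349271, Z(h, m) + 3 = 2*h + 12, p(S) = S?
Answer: -33309416281/21357572379 ≈ -1.5596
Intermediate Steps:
Z(h, m) = 9 + 2*h (Z(h, m) = -3 + (2*h + 12) = -3 + (12 + 2*h) = 9 + 2*h)
d = 33309416281/11525943 (d = -286116/(-99) - 38107/349271 = -286116*(-1/99) - 38107*1/349271 = 95372/33 - 38107/349271 = 33309416281/11525943 ≈ 2890.0)
d/Z(-931, 157) = 33309416281/(11525943*(9 + 2*(-931))) = 33309416281/(11525943*(9 - 1862)) = (33309416281/11525943)/(-1853) = (33309416281/11525943)*(-1/1853) = -33309416281/21357572379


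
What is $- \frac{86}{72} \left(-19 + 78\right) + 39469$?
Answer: $\frac{1418347}{36} \approx 39399.0$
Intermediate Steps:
$- \frac{86}{72} \left(-19 + 78\right) + 39469 = \left(-86\right) \frac{1}{72} \cdot 59 + 39469 = \left(- \frac{43}{36}\right) 59 + 39469 = - \frac{2537}{36} + 39469 = \frac{1418347}{36}$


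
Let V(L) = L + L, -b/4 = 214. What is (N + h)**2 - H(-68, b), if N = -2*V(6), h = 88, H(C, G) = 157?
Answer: 3939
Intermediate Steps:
b = -856 (b = -4*214 = -856)
V(L) = 2*L
N = -24 (N = -4*6 = -2*12 = -24)
(N + h)**2 - H(-68, b) = (-24 + 88)**2 - 1*157 = 64**2 - 157 = 4096 - 157 = 3939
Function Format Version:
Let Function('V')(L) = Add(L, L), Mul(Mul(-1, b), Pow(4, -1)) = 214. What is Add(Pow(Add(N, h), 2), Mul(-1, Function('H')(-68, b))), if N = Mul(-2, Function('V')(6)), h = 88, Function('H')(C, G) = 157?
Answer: 3939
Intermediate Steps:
b = -856 (b = Mul(-4, 214) = -856)
Function('V')(L) = Mul(2, L)
N = -24 (N = Mul(-2, Mul(2, 6)) = Mul(-2, 12) = -24)
Add(Pow(Add(N, h), 2), Mul(-1, Function('H')(-68, b))) = Add(Pow(Add(-24, 88), 2), Mul(-1, 157)) = Add(Pow(64, 2), -157) = Add(4096, -157) = 3939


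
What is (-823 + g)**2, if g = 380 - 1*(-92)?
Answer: 123201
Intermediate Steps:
g = 472 (g = 380 + 92 = 472)
(-823 + g)**2 = (-823 + 472)**2 = (-351)**2 = 123201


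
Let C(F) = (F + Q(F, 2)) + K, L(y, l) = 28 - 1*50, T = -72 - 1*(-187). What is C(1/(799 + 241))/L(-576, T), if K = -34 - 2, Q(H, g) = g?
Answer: 35359/22880 ≈ 1.5454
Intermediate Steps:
T = 115 (T = -72 + 187 = 115)
K = -36
L(y, l) = -22 (L(y, l) = 28 - 50 = -22)
C(F) = -34 + F (C(F) = (F + 2) - 36 = (2 + F) - 36 = -34 + F)
C(1/(799 + 241))/L(-576, T) = (-34 + 1/(799 + 241))/(-22) = (-34 + 1/1040)*(-1/22) = -35359/1040*(-1/22) = 35359/22880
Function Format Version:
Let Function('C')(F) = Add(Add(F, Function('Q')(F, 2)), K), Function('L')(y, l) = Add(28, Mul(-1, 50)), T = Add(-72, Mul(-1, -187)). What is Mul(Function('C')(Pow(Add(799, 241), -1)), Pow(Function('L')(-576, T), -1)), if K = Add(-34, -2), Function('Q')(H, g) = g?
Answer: Rational(35359, 22880) ≈ 1.5454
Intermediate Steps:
T = 115 (T = Add(-72, 187) = 115)
K = -36
Function('L')(y, l) = -22 (Function('L')(y, l) = Add(28, -50) = -22)
Function('C')(F) = Add(-34, F) (Function('C')(F) = Add(Add(F, 2), -36) = Add(Add(2, F), -36) = Add(-34, F))
Mul(Function('C')(Pow(Add(799, 241), -1)), Pow(Function('L')(-576, T), -1)) = Mul(Add(-34, Pow(Add(799, 241), -1)), Pow(-22, -1)) = Mul(Add(-34, Pow(1040, -1)), Rational(-1, 22)) = Mul(Add(-34, Rational(1, 1040)), Rational(-1, 22)) = Mul(Rational(-35359, 1040), Rational(-1, 22)) = Rational(35359, 22880)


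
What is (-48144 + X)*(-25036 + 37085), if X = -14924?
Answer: -759906332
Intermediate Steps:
(-48144 + X)*(-25036 + 37085) = (-48144 - 14924)*(-25036 + 37085) = -63068*12049 = -759906332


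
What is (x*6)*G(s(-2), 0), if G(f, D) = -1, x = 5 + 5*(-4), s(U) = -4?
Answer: 90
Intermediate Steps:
x = -15 (x = 5 - 20 = -15)
(x*6)*G(s(-2), 0) = -15*6*(-1) = -90*(-1) = 90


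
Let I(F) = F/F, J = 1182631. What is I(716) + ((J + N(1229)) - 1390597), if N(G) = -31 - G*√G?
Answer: -207996 - 1229*√1229 ≈ -2.5108e+5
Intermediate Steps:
I(F) = 1
N(G) = -31 - G^(3/2)
I(716) + ((J + N(1229)) - 1390597) = 1 + ((1182631 + (-31 - 1229^(3/2))) - 1390597) = 1 + ((1182631 + (-31 - 1229*√1229)) - 1390597) = 1 + ((1182600 - 1229*√1229) - 1390597) = 1 + (-207997 - 1229*√1229) = -207996 - 1229*√1229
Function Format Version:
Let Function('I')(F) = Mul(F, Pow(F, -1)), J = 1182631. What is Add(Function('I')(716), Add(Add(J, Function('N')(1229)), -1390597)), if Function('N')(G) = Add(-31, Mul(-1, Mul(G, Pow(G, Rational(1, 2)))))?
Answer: Add(-207996, Mul(-1229, Pow(1229, Rational(1, 2)))) ≈ -2.5108e+5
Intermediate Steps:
Function('I')(F) = 1
Function('N')(G) = Add(-31, Mul(-1, Pow(G, Rational(3, 2))))
Add(Function('I')(716), Add(Add(J, Function('N')(1229)), -1390597)) = Add(1, Add(Add(1182631, Add(-31, Mul(-1, Pow(1229, Rational(3, 2))))), -1390597)) = Add(1, Add(Add(1182631, Add(-31, Mul(-1, Mul(1229, Pow(1229, Rational(1, 2)))))), -1390597)) = Add(1, Add(Add(1182631, Add(-31, Mul(-1229, Pow(1229, Rational(1, 2))))), -1390597)) = Add(1, Add(Add(1182600, Mul(-1229, Pow(1229, Rational(1, 2)))), -1390597)) = Add(1, Add(-207997, Mul(-1229, Pow(1229, Rational(1, 2))))) = Add(-207996, Mul(-1229, Pow(1229, Rational(1, 2))))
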